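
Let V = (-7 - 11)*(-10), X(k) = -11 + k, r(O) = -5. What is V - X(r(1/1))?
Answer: 196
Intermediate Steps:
V = 180 (V = -18*(-10) = 180)
V - X(r(1/1)) = 180 - (-11 - 5) = 180 - 1*(-16) = 180 + 16 = 196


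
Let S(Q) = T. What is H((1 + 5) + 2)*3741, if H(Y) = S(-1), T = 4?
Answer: 14964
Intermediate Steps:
S(Q) = 4
H(Y) = 4
H((1 + 5) + 2)*3741 = 4*3741 = 14964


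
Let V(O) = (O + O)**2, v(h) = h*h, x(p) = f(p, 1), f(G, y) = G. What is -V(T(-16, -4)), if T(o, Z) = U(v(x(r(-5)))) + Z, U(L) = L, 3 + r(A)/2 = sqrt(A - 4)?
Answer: 20672 - 2304*I ≈ 20672.0 - 2304.0*I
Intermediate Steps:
r(A) = -6 + 2*sqrt(-4 + A) (r(A) = -6 + 2*sqrt(A - 4) = -6 + 2*sqrt(-4 + A))
x(p) = p
v(h) = h**2
T(o, Z) = Z + (-6 + 6*I)**2 (T(o, Z) = (-6 + 2*sqrt(-4 - 5))**2 + Z = (-6 + 2*sqrt(-9))**2 + Z = (-6 + 2*(3*I))**2 + Z = (-6 + 6*I)**2 + Z = Z + (-6 + 6*I)**2)
V(O) = 4*O**2 (V(O) = (2*O)**2 = 4*O**2)
-V(T(-16, -4)) = -4*(-4 - 72*I)**2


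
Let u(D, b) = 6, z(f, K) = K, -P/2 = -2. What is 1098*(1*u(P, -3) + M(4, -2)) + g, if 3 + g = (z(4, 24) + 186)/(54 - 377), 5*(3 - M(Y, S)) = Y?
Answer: 14534919/1615 ≈ 9000.0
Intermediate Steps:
P = 4 (P = -2*(-2) = 4)
M(Y, S) = 3 - Y/5
g = -1179/323 (g = -3 + (24 + 186)/(54 - 377) = -3 + 210/(-323) = -3 + 210*(-1/323) = -3 - 210/323 = -1179/323 ≈ -3.6502)
1098*(1*u(P, -3) + M(4, -2)) + g = 1098*(1*6 + (3 - ⅕*4)) - 1179/323 = 1098*(6 + (3 - ⅘)) - 1179/323 = 1098*(6 + 11/5) - 1179/323 = 1098*(41/5) - 1179/323 = 45018/5 - 1179/323 = 14534919/1615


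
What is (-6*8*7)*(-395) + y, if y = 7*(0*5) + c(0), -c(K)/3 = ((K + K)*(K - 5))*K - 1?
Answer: 132723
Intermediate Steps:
c(K) = 3 - 6*K²*(-5 + K) (c(K) = -3*(((K + K)*(K - 5))*K - 1) = -3*(((2*K)*(-5 + K))*K - 1) = -3*((2*K*(-5 + K))*K - 1) = -3*(2*K²*(-5 + K) - 1) = -3*(-1 + 2*K²*(-5 + K)) = 3 - 6*K²*(-5 + K))
y = 3 (y = 7*(0*5) + (3 - 6*0³ + 30*0²) = 7*0 + (3 - 6*0 + 30*0) = 0 + (3 + 0 + 0) = 0 + 3 = 3)
(-6*8*7)*(-395) + y = (-6*8*7)*(-395) + 3 = -48*7*(-395) + 3 = -336*(-395) + 3 = 132720 + 3 = 132723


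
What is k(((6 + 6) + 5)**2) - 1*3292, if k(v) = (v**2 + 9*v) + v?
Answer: 83119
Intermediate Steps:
k(v) = v**2 + 10*v
k(((6 + 6) + 5)**2) - 1*3292 = ((6 + 6) + 5)**2*(10 + ((6 + 6) + 5)**2) - 1*3292 = (12 + 5)**2*(10 + (12 + 5)**2) - 3292 = 17**2*(10 + 17**2) - 3292 = 289*(10 + 289) - 3292 = 289*299 - 3292 = 86411 - 3292 = 83119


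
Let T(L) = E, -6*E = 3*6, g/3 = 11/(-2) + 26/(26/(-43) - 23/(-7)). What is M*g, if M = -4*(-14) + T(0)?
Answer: 359075/538 ≈ 667.43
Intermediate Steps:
g = 6775/538 (g = 3*(11/(-2) + 26/(26/(-43) - 23/(-7))) = 3*(11*(-1/2) + 26/(26*(-1/43) - 23*(-1/7))) = 3*(-11/2 + 26/(-26/43 + 23/7)) = 3*(-11/2 + 26/(807/301)) = 3*(-11/2 + 26*(301/807)) = 3*(-11/2 + 7826/807) = 3*(6775/1614) = 6775/538 ≈ 12.593)
E = -3 (E = -6/2 = -1/6*18 = -3)
T(L) = -3
M = 53 (M = -4*(-14) - 3 = 56 - 3 = 53)
M*g = 53*(6775/538) = 359075/538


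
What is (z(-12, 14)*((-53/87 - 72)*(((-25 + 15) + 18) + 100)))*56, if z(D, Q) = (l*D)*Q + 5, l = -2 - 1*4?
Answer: -12900627936/29 ≈ -4.4485e+8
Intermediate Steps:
l = -6 (l = -2 - 4 = -6)
z(D, Q) = 5 - 6*D*Q (z(D, Q) = (-6*D)*Q + 5 = -6*D*Q + 5 = 5 - 6*D*Q)
(z(-12, 14)*((-53/87 - 72)*(((-25 + 15) + 18) + 100)))*56 = ((5 - 6*(-12)*14)*((-53/87 - 72)*(((-25 + 15) + 18) + 100)))*56 = ((5 + 1008)*((-53*1/87 - 72)*((-10 + 18) + 100)))*56 = (1013*((-53/87 - 72)*(8 + 100)))*56 = (1013*(-6317/87*108))*56 = (1013*(-227412/29))*56 = -230368356/29*56 = -12900627936/29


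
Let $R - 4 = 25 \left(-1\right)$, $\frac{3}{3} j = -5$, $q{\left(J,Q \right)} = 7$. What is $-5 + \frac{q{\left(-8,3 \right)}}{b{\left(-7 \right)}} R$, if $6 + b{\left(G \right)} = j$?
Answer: $\frac{92}{11} \approx 8.3636$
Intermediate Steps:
$j = -5$
$b{\left(G \right)} = -11$ ($b{\left(G \right)} = -6 - 5 = -11$)
$R = -21$ ($R = 4 + 25 \left(-1\right) = 4 - 25 = -21$)
$-5 + \frac{q{\left(-8,3 \right)}}{b{\left(-7 \right)}} R = -5 + \frac{7}{-11} \left(-21\right) = -5 + 7 \left(- \frac{1}{11}\right) \left(-21\right) = -5 - - \frac{147}{11} = -5 + \frac{147}{11} = \frac{92}{11}$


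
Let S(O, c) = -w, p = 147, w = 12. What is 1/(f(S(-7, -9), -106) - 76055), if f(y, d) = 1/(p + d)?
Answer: -41/3118254 ≈ -1.3148e-5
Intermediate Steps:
S(O, c) = -12 (S(O, c) = -1*12 = -12)
f(y, d) = 1/(147 + d)
1/(f(S(-7, -9), -106) - 76055) = 1/(1/(147 - 106) - 76055) = 1/(1/41 - 76055) = 1/(-3118254/41) = -41/3118254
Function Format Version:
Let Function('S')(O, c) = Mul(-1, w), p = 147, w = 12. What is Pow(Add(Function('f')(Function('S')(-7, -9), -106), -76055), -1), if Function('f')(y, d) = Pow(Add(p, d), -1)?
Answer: Rational(-41, 3118254) ≈ -1.3148e-5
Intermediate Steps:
Function('S')(O, c) = -12 (Function('S')(O, c) = Mul(-1, 12) = -12)
Function('f')(y, d) = Pow(Add(147, d), -1)
Pow(Add(Function('f')(Function('S')(-7, -9), -106), -76055), -1) = Pow(Add(Pow(Add(147, -106), -1), -76055), -1) = Pow(Add(Pow(41, -1), -76055), -1) = Pow(Add(Rational(1, 41), -76055), -1) = Pow(Rational(-3118254, 41), -1) = Rational(-41, 3118254)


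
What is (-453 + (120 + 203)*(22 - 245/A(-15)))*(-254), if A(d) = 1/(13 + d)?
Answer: -41890442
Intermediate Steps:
(-453 + (120 + 203)*(22 - 245/A(-15)))*(-254) = (-453 + (120 + 203)*(22 - 245/(1/(13 - 15))))*(-254) = (-453 + 323*(22 - 245/(1/(-2))))*(-254) = (-453 + 323*(22 - 245/(-1/2)))*(-254) = (-453 + 323*(22 - 245*(-2)))*(-254) = (-453 + 323*(22 + 490))*(-254) = (-453 + 323*512)*(-254) = (-453 + 165376)*(-254) = 164923*(-254) = -41890442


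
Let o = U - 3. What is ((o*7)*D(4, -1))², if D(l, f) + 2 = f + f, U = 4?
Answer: 784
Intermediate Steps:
o = 1 (o = 4 - 3 = 1)
D(l, f) = -2 + 2*f (D(l, f) = -2 + (f + f) = -2 + 2*f)
((o*7)*D(4, -1))² = ((1*7)*(-2 + 2*(-1)))² = (7*(-2 - 2))² = (7*(-4))² = (-28)² = 784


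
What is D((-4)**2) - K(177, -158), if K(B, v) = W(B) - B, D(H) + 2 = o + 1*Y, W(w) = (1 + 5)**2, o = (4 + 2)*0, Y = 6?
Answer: 145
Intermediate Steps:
o = 0 (o = 6*0 = 0)
W(w) = 36 (W(w) = 6**2 = 36)
D(H) = 4 (D(H) = -2 + (0 + 1*6) = -2 + (0 + 6) = -2 + 6 = 4)
K(B, v) = 36 - B
D((-4)**2) - K(177, -158) = 4 - (36 - 1*177) = 4 - (36 - 177) = 4 - 1*(-141) = 4 + 141 = 145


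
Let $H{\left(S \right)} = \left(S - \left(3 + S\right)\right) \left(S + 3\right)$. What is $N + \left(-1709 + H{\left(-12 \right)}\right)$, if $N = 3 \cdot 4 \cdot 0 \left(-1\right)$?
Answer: $-1682$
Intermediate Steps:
$H{\left(S \right)} = -9 - 3 S$ ($H{\left(S \right)} = - 3 \left(3 + S\right) = -9 - 3 S$)
$N = 0$ ($N = 12 \cdot 0 \left(-1\right) = 0 \left(-1\right) = 0$)
$N + \left(-1709 + H{\left(-12 \right)}\right) = 0 - 1682 = -1682$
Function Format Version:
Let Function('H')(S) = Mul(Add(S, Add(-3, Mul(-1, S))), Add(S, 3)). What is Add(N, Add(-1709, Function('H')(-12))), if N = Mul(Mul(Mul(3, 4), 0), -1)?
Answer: -1682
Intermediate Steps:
Function('H')(S) = Add(-9, Mul(-3, S)) (Function('H')(S) = Mul(-3, Add(3, S)) = Add(-9, Mul(-3, S)))
N = 0 (N = Mul(Mul(12, 0), -1) = Mul(0, -1) = 0)
Add(N, Add(-1709, Function('H')(-12))) = Add(0, Add(-1709, Add(-9, Mul(-3, -12)))) = Add(0, Add(-1709, Add(-9, 36))) = Add(0, Add(-1709, 27)) = Add(0, -1682) = -1682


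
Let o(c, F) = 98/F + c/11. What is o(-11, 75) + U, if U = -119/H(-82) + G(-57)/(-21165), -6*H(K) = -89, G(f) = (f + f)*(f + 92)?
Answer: -70895183/9418425 ≈ -7.5273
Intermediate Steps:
G(f) = 2*f*(92 + f) (G(f) = (2*f)*(92 + f) = 2*f*(92 + f))
H(K) = 89/6 (H(K) = -⅙*(-89) = 89/6)
U = -983780/125579 (U = -119/89/6 + (2*(-57)*(92 - 57))/(-21165) = -119*6/89 + (2*(-57)*35)*(-1/21165) = -714/89 - 3990*(-1/21165) = -714/89 + 266/1411 = -983780/125579 ≈ -7.8340)
o(c, F) = 98/F + c/11 (o(c, F) = 98/F + c*(1/11) = 98/F + c/11)
o(-11, 75) + U = (98/75 + (1/11)*(-11)) - 983780/125579 = (98*(1/75) - 1) - 983780/125579 = (98/75 - 1) - 983780/125579 = 23/75 - 983780/125579 = -70895183/9418425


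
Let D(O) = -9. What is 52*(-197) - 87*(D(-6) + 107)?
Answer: -18770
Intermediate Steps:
52*(-197) - 87*(D(-6) + 107) = 52*(-197) - 87*(-9 + 107) = -10244 - 87*98 = -10244 - 8526 = -18770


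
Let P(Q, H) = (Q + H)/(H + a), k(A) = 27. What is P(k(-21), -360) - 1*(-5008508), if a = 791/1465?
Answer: 2637525877217/526609 ≈ 5.0085e+6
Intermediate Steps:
a = 791/1465 (a = 791*(1/1465) = 791/1465 ≈ 0.53993)
P(Q, H) = (H + Q)/(791/1465 + H) (P(Q, H) = (Q + H)/(H + 791/1465) = (H + Q)/(791/1465 + H))
P(k(-21), -360) - 1*(-5008508) = 1465*(-360 + 27)/(791 + 1465*(-360)) - 1*(-5008508) = 1465*(-333)/(791 - 527400) + 5008508 = 1465*(-333)/(-526609) + 5008508 = 1465*(-1/526609)*(-333) + 5008508 = 487845/526609 + 5008508 = 2637525877217/526609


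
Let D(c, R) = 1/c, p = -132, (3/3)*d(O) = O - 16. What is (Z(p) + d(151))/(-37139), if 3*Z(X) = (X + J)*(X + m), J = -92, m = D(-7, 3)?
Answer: -30005/111417 ≈ -0.26930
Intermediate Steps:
d(O) = -16 + O (d(O) = O - 16 = -16 + O)
m = -⅐ (m = 1/(-7) = -⅐ ≈ -0.14286)
Z(X) = (-92 + X)*(-⅐ + X)/3 (Z(X) = ((X - 92)*(X - ⅐))/3 = ((-92 + X)*(-⅐ + X))/3 = (-92 + X)*(-⅐ + X)/3)
(Z(p) + d(151))/(-37139) = ((92/21 - 215/7*(-132) + (⅓)*(-132)²) + (-16 + 151))/(-37139) = ((92/21 + 28380/7 + (⅓)*17424) + 135)*(-1/37139) = ((92/21 + 28380/7 + 5808) + 135)*(-1/37139) = (29600/3 + 135)*(-1/37139) = (30005/3)*(-1/37139) = -30005/111417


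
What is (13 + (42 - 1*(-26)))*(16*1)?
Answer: 1296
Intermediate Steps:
(13 + (42 - 1*(-26)))*(16*1) = (13 + (42 + 26))*16 = (13 + 68)*16 = 81*16 = 1296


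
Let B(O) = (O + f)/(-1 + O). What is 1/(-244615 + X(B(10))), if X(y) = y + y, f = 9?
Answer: -9/2201497 ≈ -4.0881e-6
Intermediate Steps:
B(O) = (9 + O)/(-1 + O) (B(O) = (O + 9)/(-1 + O) = (9 + O)/(-1 + O))
X(y) = 2*y
1/(-244615 + X(B(10))) = 1/(-244615 + 2*((9 + 10)/(-1 + 10))) = 1/(-244615 + 2*(19/9)) = 1/(-244615 + 38/9) = 1/(-2201497/9) = -9/2201497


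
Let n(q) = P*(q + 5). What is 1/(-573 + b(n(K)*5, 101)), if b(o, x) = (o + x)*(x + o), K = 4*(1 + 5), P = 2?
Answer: 1/152308 ≈ 6.5656e-6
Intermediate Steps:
K = 24 (K = 4*6 = 24)
n(q) = 10 + 2*q (n(q) = 2*(q + 5) = 2*(5 + q) = 10 + 2*q)
b(o, x) = (o + x)**2 (b(o, x) = (o + x)*(o + x) = (o + x)**2)
1/(-573 + b(n(K)*5, 101)) = 1/(-573 + ((10 + 2*24)*5 + 101)**2) = 1/(-573 + ((10 + 48)*5 + 101)**2) = 1/(-573 + (58*5 + 101)**2) = 1/(-573 + (290 + 101)**2) = 1/(-573 + 391**2) = 1/(-573 + 152881) = 1/152308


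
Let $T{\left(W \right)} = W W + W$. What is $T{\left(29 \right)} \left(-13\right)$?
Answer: $-11310$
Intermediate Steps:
$T{\left(W \right)} = W + W^{2}$ ($T{\left(W \right)} = W^{2} + W = W + W^{2}$)
$T{\left(29 \right)} \left(-13\right) = 29 \left(1 + 29\right) \left(-13\right) = 29 \cdot 30 \left(-13\right) = 870 \left(-13\right) = -11310$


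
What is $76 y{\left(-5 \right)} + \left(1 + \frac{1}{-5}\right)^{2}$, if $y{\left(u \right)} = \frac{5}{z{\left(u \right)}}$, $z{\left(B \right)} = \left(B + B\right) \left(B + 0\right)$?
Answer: $\frac{206}{25} \approx 8.24$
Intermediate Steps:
$z{\left(B \right)} = 2 B^{2}$ ($z{\left(B \right)} = 2 B B = 2 B^{2}$)
$y{\left(u \right)} = \frac{5}{2 u^{2}}$
$76 y{\left(-5 \right)} + \left(1 + \frac{1}{-5}\right)^{2} = 76 \frac{5}{2 \cdot 25} + \left(1 + \frac{1}{-5}\right)^{2} = 76 \cdot \frac{5}{2} \cdot \frac{1}{25} + \left(1 - \frac{1}{5}\right)^{2} = 76 \cdot \frac{1}{10} + \left(\frac{4}{5}\right)^{2} = \frac{38}{5} + \frac{16}{25} = \frac{206}{25}$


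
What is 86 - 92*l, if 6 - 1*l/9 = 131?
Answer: 103586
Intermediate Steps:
l = -1125 (l = 54 - 9*131 = 54 - 1179 = -1125)
86 - 92*l = 86 - 92*(-1125) = 86 + 103500 = 103586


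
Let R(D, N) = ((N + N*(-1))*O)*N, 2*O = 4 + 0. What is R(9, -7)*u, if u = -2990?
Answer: 0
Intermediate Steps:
O = 2 (O = (4 + 0)/2 = (½)*4 = 2)
R(D, N) = 0 (R(D, N) = ((N + N*(-1))*2)*N = ((N - N)*2)*N = (0*2)*N = 0*N = 0)
R(9, -7)*u = 0*(-2990) = 0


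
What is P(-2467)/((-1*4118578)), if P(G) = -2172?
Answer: 1086/2059289 ≈ 0.00052737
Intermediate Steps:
P(-2467)/((-1*4118578)) = -2172/((-1*4118578)) = -2172/(-4118578) = -2172*(-1/4118578) = 1086/2059289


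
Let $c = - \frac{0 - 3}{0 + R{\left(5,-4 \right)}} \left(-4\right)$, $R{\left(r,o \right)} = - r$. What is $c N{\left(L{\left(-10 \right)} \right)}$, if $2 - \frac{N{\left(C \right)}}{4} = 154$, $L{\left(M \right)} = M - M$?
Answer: $- \frac{7296}{5} \approx -1459.2$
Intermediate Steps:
$L{\left(M \right)} = 0$
$N{\left(C \right)} = -608$ ($N{\left(C \right)} = 8 - 616 = -608$)
$c = \frac{12}{5}$ ($c = - \frac{0 - 3}{0 - 5} \left(-4\right) = - \frac{-3}{0 - 5} \left(-4\right) = - \frac{-3}{-5} \left(-4\right) = - \frac{\left(-3\right) \left(-1\right)}{5} \left(-4\right) = \left(-1\right) \frac{3}{5} \left(-4\right) = \left(- \frac{3}{5}\right) \left(-4\right) = \frac{12}{5} \approx 2.4$)
$c N{\left(L{\left(-10 \right)} \right)} = \frac{12}{5} \left(-608\right) = - \frac{7296}{5}$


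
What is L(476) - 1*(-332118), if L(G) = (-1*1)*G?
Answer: 331642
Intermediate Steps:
L(G) = -G
L(476) - 1*(-332118) = -1*476 - 1*(-332118) = -476 + 332118 = 331642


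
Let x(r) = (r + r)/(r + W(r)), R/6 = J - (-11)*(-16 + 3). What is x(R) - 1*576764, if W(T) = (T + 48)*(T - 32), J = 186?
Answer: -6672582630/11569 ≈ -5.7676e+5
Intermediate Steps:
W(T) = (-32 + T)*(48 + T) (W(T) = (48 + T)*(-32 + T) = (-32 + T)*(48 + T))
R = 258 (R = 6*(186 - (-11)*(-16 + 3)) = 6*(186 - (-11)*(-13)) = 6*(186 - 1*143) = 6*(186 - 143) = 6*43 = 258)
x(r) = 2*r/(-1536 + r**2 + 17*r) (x(r) = (r + r)/(r + (-1536 + r**2 + 16*r)) = (2*r)/(-1536 + r**2 + 17*r) = 2*r/(-1536 + r**2 + 17*r))
x(R) - 1*576764 = 2*258/(-1536 + 258**2 + 17*258) - 1*576764 = 2*258/(-1536 + 66564 + 4386) - 576764 = 2*258/69414 - 576764 = 2*258*(1/69414) - 576764 = 86/11569 - 576764 = -6672582630/11569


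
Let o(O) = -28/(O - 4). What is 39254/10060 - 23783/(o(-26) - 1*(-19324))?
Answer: 973732412/364516555 ≈ 2.6713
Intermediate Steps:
o(O) = -28/(-4 + O)
39254/10060 - 23783/(o(-26) - 1*(-19324)) = 39254/10060 - 23783/(-28/(-4 - 26) - 1*(-19324)) = 39254*(1/10060) - 23783/(-28/(-30) + 19324) = 19627/5030 - 23783/(-28*(-1/30) + 19324) = 19627/5030 - 23783/(14/15 + 19324) = 19627/5030 - 23783/289874/15 = 19627/5030 - 23783*15/289874 = 19627/5030 - 356745/289874 = 973732412/364516555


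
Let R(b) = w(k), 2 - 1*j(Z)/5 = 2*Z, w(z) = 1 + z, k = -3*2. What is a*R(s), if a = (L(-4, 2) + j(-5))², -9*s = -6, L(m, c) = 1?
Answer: -18605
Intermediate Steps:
k = -6
s = ⅔ (s = -⅑*(-6) = ⅔ ≈ 0.66667)
j(Z) = 10 - 10*Z
R(b) = -5 (R(b) = 1 - 6 = -5)
a = 3721 (a = (1 + (10 - 10*(-5)))² = (1 + (10 + 50))² = (1 + 60)² = 61² = 3721)
a*R(s) = 3721*(-5) = -18605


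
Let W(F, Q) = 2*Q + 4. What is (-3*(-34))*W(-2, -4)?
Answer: -408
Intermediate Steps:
W(F, Q) = 4 + 2*Q
(-3*(-34))*W(-2, -4) = (-3*(-34))*(4 + 2*(-4)) = 102*(4 - 8) = 102*(-4) = -408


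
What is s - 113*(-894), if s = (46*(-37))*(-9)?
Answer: 116340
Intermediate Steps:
s = 15318 (s = -1702*(-9) = 15318)
s - 113*(-894) = 15318 - 113*(-894) = 15318 + 101022 = 116340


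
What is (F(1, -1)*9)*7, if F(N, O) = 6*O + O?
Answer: -441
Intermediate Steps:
F(N, O) = 7*O
(F(1, -1)*9)*7 = ((7*(-1))*9)*7 = -7*9*7 = -63*7 = -441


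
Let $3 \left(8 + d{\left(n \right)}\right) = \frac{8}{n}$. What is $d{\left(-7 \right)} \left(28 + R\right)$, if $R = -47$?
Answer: $\frac{3344}{21} \approx 159.24$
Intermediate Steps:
$d{\left(n \right)} = -8 + \frac{8}{3 n}$ ($d{\left(n \right)} = -8 + \frac{8 \frac{1}{n}}{3} = -8 + \frac{8}{3 n}$)
$d{\left(-7 \right)} \left(28 + R\right) = \left(-8 + \frac{8}{3 \left(-7\right)}\right) \left(28 - 47\right) = \left(-8 + \frac{8}{3} \left(- \frac{1}{7}\right)\right) \left(-19\right) = \left(-8 - \frac{8}{21}\right) \left(-19\right) = \left(- \frac{176}{21}\right) \left(-19\right) = \frac{3344}{21}$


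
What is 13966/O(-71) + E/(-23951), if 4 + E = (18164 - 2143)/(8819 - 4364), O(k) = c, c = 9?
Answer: 165577336469/106701705 ≈ 1551.8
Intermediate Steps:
O(k) = 9
E = -1799/4455 (E = -4 + (18164 - 2143)/(8819 - 4364) = -4 + 16021/4455 = -1799/4455 ≈ -0.40382)
13966/O(-71) + E/(-23951) = 13966/9 - 1799/4455/(-23951) = 13966*(⅑) - 1799/4455*(-1/23951) = 13966/9 + 1799/106701705 = 165577336469/106701705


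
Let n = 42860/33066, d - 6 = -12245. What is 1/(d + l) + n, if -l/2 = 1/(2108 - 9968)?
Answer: 1030702359980/795225214377 ≈ 1.2961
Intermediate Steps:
d = -12239 (d = 6 - 12245 = -12239)
n = 21430/16533 (n = 42860*(1/33066) = 21430/16533 ≈ 1.2962)
l = 1/3930 (l = -2/(2108 - 9968) = -2/(-7860) = -2*(-1/7860) = 1/3930 ≈ 0.00025445)
1/(d + l) + n = 1/(-12239 + 1/3930) + 21430/16533 = 1/(-48099269/3930) + 21430/16533 = -3930/48099269 + 21430/16533 = 1030702359980/795225214377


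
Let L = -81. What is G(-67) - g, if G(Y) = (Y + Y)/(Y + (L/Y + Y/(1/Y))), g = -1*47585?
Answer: 14102043697/296355 ≈ 47585.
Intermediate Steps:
g = -47585
G(Y) = 2*Y/(Y + Y**2 - 81/Y) (G(Y) = (Y + Y)/(Y + (-81/Y + Y/(1/Y))) = (2*Y)/(Y + (-81/Y + Y*Y)) = (2*Y)/(Y + (-81/Y + Y**2)) = (2*Y)/(Y + (Y**2 - 81/Y)) = (2*Y)/(Y + Y**2 - 81/Y) = 2*Y/(Y + Y**2 - 81/Y))
G(-67) - g = 2*(-67)**2/(-81 + (-67)**2 + (-67)**3) - 1*(-47585) = 2*4489/(-81 + 4489 - 300763) + 47585 = 2*4489/(-296355) + 47585 = 2*4489*(-1/296355) + 47585 = -8978/296355 + 47585 = 14102043697/296355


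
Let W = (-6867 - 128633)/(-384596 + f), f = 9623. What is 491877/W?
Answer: 184440594321/135500 ≈ 1.3612e+6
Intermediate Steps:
W = 135500/374973 (W = (-6867 - 128633)/(-384596 + 9623) = -135500/(-374973) = -135500*(-1/374973) = 135500/374973 ≈ 0.36136)
491877/W = 491877/(135500/374973) = 491877*(374973/135500) = 184440594321/135500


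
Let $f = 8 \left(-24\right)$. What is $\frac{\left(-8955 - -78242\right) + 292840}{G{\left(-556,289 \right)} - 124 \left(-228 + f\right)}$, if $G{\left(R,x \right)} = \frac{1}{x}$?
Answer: $\frac{104654703}{15051121} \approx 6.9533$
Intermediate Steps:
$f = -192$
$\frac{\left(-8955 - -78242\right) + 292840}{G{\left(-556,289 \right)} - 124 \left(-228 + f\right)} = \frac{\left(-8955 - -78242\right) + 292840}{\frac{1}{289} - 124 \left(-228 - 192\right)} = \frac{\left(-8955 + 78242\right) + 292840}{\frac{1}{289} - -52080} = \frac{69287 + 292840}{\frac{1}{289} + 52080} = \frac{362127}{\frac{15051121}{289}} = 362127 \cdot \frac{289}{15051121} = \frac{104654703}{15051121}$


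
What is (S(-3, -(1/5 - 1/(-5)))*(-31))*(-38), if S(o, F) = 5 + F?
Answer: 27094/5 ≈ 5418.8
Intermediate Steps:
(S(-3, -(1/5 - 1/(-5)))*(-31))*(-38) = ((5 - (1/5 - 1/(-5)))*(-31))*(-38) = ((5 - (1*(⅕) - 1*(-⅕)))*(-31))*(-38) = ((5 - (⅕ + ⅕))*(-31))*(-38) = ((5 - 1*⅖)*(-31))*(-38) = ((5 - ⅖)*(-31))*(-38) = ((23/5)*(-31))*(-38) = -713/5*(-38) = 27094/5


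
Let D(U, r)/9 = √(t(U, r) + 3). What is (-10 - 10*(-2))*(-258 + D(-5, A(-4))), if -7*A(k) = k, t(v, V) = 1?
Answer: -2400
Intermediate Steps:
A(k) = -k/7
D(U, r) = 18 (D(U, r) = 9*√(1 + 3) = 9*√4 = 9*2 = 18)
(-10 - 10*(-2))*(-258 + D(-5, A(-4))) = (-10 - 10*(-2))*(-258 + 18) = (-10 + 20)*(-240) = 10*(-240) = -2400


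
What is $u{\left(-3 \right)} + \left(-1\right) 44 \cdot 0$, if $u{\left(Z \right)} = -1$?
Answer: $-1$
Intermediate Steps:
$u{\left(-3 \right)} + \left(-1\right) 44 \cdot 0 = -1 + \left(-1\right) 44 \cdot 0 = -1 - 0 = -1 + 0 = -1$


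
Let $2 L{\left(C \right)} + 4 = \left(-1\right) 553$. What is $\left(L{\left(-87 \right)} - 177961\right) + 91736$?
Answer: $- \frac{173007}{2} \approx -86504.0$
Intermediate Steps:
$L{\left(C \right)} = - \frac{557}{2}$ ($L{\left(C \right)} = -2 + \frac{\left(-1\right) 553}{2} = -2 + \frac{1}{2} \left(-553\right) = -2 - \frac{553}{2} = - \frac{557}{2}$)
$\left(L{\left(-87 \right)} - 177961\right) + 91736 = \left(- \frac{557}{2} - 177961\right) + 91736 = - \frac{356479}{2} + 91736 = - \frac{173007}{2}$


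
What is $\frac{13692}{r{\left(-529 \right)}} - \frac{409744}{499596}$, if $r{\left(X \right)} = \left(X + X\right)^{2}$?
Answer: $- \frac{28238263399}{34951861059} \approx -0.80792$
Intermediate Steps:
$r{\left(X \right)} = 4 X^{2}$ ($r{\left(X \right)} = \left(2 X\right)^{2} = 4 X^{2}$)
$\frac{13692}{r{\left(-529 \right)}} - \frac{409744}{499596} = \frac{13692}{4 \left(-529\right)^{2}} - \frac{409744}{499596} = \frac{13692}{4 \cdot 279841} - \frac{102436}{124899} = \frac{13692}{1119364} - \frac{102436}{124899} = 13692 \cdot \frac{1}{1119364} - \frac{102436}{124899} = \frac{3423}{279841} - \frac{102436}{124899} = - \frac{28238263399}{34951861059}$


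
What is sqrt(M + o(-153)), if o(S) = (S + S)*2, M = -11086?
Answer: I*sqrt(11698) ≈ 108.16*I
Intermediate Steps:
o(S) = 4*S (o(S) = (2*S)*2 = 4*S)
sqrt(M + o(-153)) = sqrt(-11086 + 4*(-153)) = sqrt(-11086 - 612) = sqrt(-11698) = I*sqrt(11698)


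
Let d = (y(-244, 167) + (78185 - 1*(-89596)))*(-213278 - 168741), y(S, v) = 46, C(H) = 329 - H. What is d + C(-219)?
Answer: -64113102165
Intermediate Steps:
d = -64113102713 (d = (46 + (78185 - 1*(-89596)))*(-213278 - 168741) = (46 + (78185 + 89596))*(-382019) = (46 + 167781)*(-382019) = 167827*(-382019) = -64113102713)
d + C(-219) = -64113102713 + (329 - 1*(-219)) = -64113102713 + (329 + 219) = -64113102713 + 548 = -64113102165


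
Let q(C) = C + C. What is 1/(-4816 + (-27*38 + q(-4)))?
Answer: -1/5850 ≈ -0.00017094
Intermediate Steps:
q(C) = 2*C
1/(-4816 + (-27*38 + q(-4))) = 1/(-4816 + (-27*38 + 2*(-4))) = 1/(-4816 + (-1026 - 8)) = 1/(-4816 - 1034) = 1/(-5850) = -1/5850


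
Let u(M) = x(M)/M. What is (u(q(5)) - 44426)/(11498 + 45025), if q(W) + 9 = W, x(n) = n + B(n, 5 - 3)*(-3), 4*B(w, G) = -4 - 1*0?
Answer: -2141/2724 ≈ -0.78598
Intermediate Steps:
B(w, G) = -1 (B(w, G) = (-4 - 1*0)/4 = (-4 + 0)/4 = (1/4)*(-4) = -1)
x(n) = 3 + n (x(n) = n - 1*(-3) = n + 3 = 3 + n)
q(W) = -9 + W
u(M) = (3 + M)/M
(u(q(5)) - 44426)/(11498 + 45025) = ((3 + (-9 + 5))/(-9 + 5) - 44426)/(11498 + 45025) = ((3 - 4)/(-4) - 44426)/56523 = (-1/4*(-1) - 44426)*(1/56523) = (1/4 - 44426)*(1/56523) = -177703/4*1/56523 = -2141/2724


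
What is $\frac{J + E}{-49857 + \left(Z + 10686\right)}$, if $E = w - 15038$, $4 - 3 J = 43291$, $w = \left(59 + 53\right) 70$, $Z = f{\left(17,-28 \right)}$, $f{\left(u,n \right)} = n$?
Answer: $\frac{21627}{39199} \approx 0.55172$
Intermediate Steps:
$Z = -28$
$w = 7840$ ($w = 112 \cdot 70 = 7840$)
$J = -14429$ ($J = \frac{4}{3} - \frac{43291}{3} = -14429$)
$E = -7198$ ($E = 7840 - 15038 = -7198$)
$\frac{J + E}{-49857 + \left(Z + 10686\right)} = \frac{-14429 - 7198}{-49857 + \left(-28 + 10686\right)} = - \frac{21627}{-49857 + 10658} = - \frac{21627}{-39199} = \left(-21627\right) \left(- \frac{1}{39199}\right) = \frac{21627}{39199}$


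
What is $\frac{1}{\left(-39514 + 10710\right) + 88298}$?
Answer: $\frac{1}{59494} \approx 1.6808 \cdot 10^{-5}$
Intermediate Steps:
$\frac{1}{\left(-39514 + 10710\right) + 88298} = \frac{1}{-28804 + 88298} = \frac{1}{59494}$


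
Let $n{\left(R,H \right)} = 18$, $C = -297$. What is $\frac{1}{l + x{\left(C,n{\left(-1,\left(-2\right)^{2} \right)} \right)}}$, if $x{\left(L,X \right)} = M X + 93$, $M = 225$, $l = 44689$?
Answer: $\frac{1}{48832} \approx 2.0478 \cdot 10^{-5}$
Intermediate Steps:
$x{\left(L,X \right)} = 93 + 225 X$ ($x{\left(L,X \right)} = 225 X + 93 = 93 + 225 X$)
$\frac{1}{l + x{\left(C,n{\left(-1,\left(-2\right)^{2} \right)} \right)}} = \frac{1}{44689 + \left(93 + 225 \cdot 18\right)} = \frac{1}{44689 + \left(93 + 4050\right)} = \frac{1}{44689 + 4143} = \frac{1}{48832}$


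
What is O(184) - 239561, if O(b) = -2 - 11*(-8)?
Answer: -239475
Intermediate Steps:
O(b) = 86 (O(b) = -2 + 88 = 86)
O(184) - 239561 = 86 - 239561 = -239475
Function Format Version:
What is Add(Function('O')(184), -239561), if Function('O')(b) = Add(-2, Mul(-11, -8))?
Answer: -239475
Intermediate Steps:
Function('O')(b) = 86 (Function('O')(b) = Add(-2, 88) = 86)
Add(Function('O')(184), -239561) = Add(86, -239561) = -239475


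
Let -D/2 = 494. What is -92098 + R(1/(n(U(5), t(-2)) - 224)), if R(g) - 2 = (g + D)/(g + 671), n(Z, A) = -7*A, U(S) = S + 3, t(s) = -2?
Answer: -12977362745/140909 ≈ -92098.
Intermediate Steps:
D = -988 (D = -2*494 = -988)
U(S) = 3 + S
R(g) = 2 + (-988 + g)/(671 + g) (R(g) = 2 + (g - 988)/(g + 671) = 2 + (-988 + g)/(671 + g))
-92098 + R(1/(n(U(5), t(-2)) - 224)) = -92098 + 3*(118 + 1/(-7*(-2) - 224))/(671 + 1/(-7*(-2) - 224)) = -92098 + 3*(118 + 1/(14 - 224))/(671 + 1/(14 - 224)) = -92098 + 3*(118 + 1/(-210))/(671 + 1/(-210)) = -92098 + 3*(118 - 1/210)/(671 - 1/210) = -92098 + 3*(24779/210)/(140909/210) = -92098 + 3*(210/140909)*(24779/210) = -92098 + 74337/140909 = -12977362745/140909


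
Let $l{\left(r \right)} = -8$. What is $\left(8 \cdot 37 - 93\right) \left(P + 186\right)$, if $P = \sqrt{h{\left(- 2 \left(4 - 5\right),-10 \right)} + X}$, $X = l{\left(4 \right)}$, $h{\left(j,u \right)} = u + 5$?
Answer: $37758 + 203 i \sqrt{13} \approx 37758.0 + 731.93 i$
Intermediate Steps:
$h{\left(j,u \right)} = 5 + u$
$X = -8$
$P = i \sqrt{13}$ ($P = \sqrt{\left(5 - 10\right) - 8} = \sqrt{-5 - 8} = \sqrt{-13} = i \sqrt{13} \approx 3.6056 i$)
$\left(8 \cdot 37 - 93\right) \left(P + 186\right) = \left(8 \cdot 37 - 93\right) \left(i \sqrt{13} + 186\right) = \left(296 - 93\right) \left(186 + i \sqrt{13}\right) = 203 \left(186 + i \sqrt{13}\right) = 37758 + 203 i \sqrt{13}$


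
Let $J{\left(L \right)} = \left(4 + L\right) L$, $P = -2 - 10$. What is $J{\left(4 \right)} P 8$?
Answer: $-3072$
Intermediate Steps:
$P = -12$ ($P = -2 - 10 = -12$)
$J{\left(L \right)} = L \left(4 + L\right)$
$J{\left(4 \right)} P 8 = 4 \left(4 + 4\right) \left(-12\right) 8 = 4 \cdot 8 \left(-12\right) 8 = 32 \left(-12\right) 8 = \left(-384\right) 8 = -3072$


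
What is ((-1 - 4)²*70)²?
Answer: 3062500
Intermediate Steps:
((-1 - 4)²*70)² = ((-5)²*70)² = (25*70)² = 1750² = 3062500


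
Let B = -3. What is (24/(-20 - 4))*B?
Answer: 3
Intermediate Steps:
(24/(-20 - 4))*B = (24/(-20 - 4))*(-3) = (24/(-24))*(-3) = -1/24*24*(-3) = -1*(-3) = 3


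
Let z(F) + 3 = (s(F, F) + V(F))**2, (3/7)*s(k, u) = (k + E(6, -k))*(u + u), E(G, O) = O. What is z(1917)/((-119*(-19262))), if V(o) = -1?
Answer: -1/1146089 ≈ -8.7253e-7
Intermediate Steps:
s(k, u) = 0 (s(k, u) = 7*((k - k)*(u + u))/3 = 7*(0*(2*u))/3 = (7/3)*0 = 0)
z(F) = -2 (z(F) = -3 + (0 - 1)**2 = -3 + (-1)**2 = -3 + 1 = -2)
z(1917)/((-119*(-19262))) = -2/((-119*(-19262))) = -2/2292178 = -2*1/2292178 = -1/1146089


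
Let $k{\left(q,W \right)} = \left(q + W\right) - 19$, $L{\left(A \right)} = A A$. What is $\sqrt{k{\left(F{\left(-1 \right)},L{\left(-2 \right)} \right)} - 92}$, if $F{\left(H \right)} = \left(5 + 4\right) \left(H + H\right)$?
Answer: $5 i \sqrt{5} \approx 11.18 i$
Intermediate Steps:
$F{\left(H \right)} = 18 H$ ($F{\left(H \right)} = 9 \cdot 2 H = 18 H$)
$L{\left(A \right)} = A^{2}$
$k{\left(q,W \right)} = -19 + W + q$ ($k{\left(q,W \right)} = \left(W + q\right) - 19 = -19 + W + q$)
$\sqrt{k{\left(F{\left(-1 \right)},L{\left(-2 \right)} \right)} - 92} = \sqrt{\left(-19 + \left(-2\right)^{2} + 18 \left(-1\right)\right) - 92} = \sqrt{\left(-19 + 4 - 18\right) - 92} = \sqrt{-33 - 92} = \sqrt{-125} = 5 i \sqrt{5}$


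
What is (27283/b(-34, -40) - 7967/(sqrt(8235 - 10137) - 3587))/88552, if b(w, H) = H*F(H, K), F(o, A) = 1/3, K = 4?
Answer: -1052128377719/45581153759680 + 7967*I*sqrt(1902)/1139528843992 ≈ -0.023083 + 3.0491e-7*I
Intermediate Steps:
F(o, A) = 1/3 (F(o, A) = 1*(1/3) = 1/3)
b(w, H) = H/3 (b(w, H) = H*(1/3) = H/3)
(27283/b(-34, -40) - 7967/(sqrt(8235 - 10137) - 3587))/88552 = (27283/(((1/3)*(-40))) - 7967/(sqrt(8235 - 10137) - 3587))/88552 = (27283/(-40/3) - 7967/(sqrt(-1902) - 3587))*(1/88552) = (27283*(-3/40) - 7967/(I*sqrt(1902) - 3587))*(1/88552) = (-81849/40 - 7967/(-3587 + I*sqrt(1902)))*(1/88552) = -81849/3542080 - 7967/(88552*(-3587 + I*sqrt(1902)))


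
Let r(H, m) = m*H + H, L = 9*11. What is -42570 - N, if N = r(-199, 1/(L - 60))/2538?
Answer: -2106827890/49491 ≈ -42570.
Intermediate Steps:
L = 99
r(H, m) = H + H*m (r(H, m) = H*m + H = H + H*m)
N = -3980/49491 (N = -199*(1 + 1/(99 - 60))/2538 = -199*(1 + 1/39)*(1/2538) = -199*40/39*(1/2538) = -7960/39*1/2538 = -3980/49491 ≈ -0.080419)
-42570 - N = -42570 - 1*(-3980/49491) = -42570 + 3980/49491 = -2106827890/49491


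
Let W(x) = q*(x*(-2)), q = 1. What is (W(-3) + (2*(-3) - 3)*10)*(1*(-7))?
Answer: 588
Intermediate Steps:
W(x) = -2*x (W(x) = 1*(x*(-2)) = 1*(-2*x) = -2*x)
(W(-3) + (2*(-3) - 3)*10)*(1*(-7)) = (-2*(-3) + (2*(-3) - 3)*10)*(1*(-7)) = (6 + (-6 - 3)*10)*(-7) = (6 - 9*10)*(-7) = (6 - 90)*(-7) = -84*(-7) = 588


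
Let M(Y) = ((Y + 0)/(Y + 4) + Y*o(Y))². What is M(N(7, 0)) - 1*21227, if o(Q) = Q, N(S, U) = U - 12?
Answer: -227/4 ≈ -56.750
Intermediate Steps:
N(S, U) = -12 + U
M(Y) = (Y² + Y/(4 + Y))² (M(Y) = ((Y + 0)/(Y + 4) + Y*Y)² = (Y/(4 + Y) + Y²)² = (Y² + Y/(4 + Y))²)
M(N(7, 0)) - 1*21227 = (-12 + 0)²*(1 + (-12 + 0)² + 4*(-12 + 0))²/(4 + (-12 + 0))² - 1*21227 = (-12)²*(1 + (-12)² + 4*(-12))²/(4 - 12)² - 21227 = 144*(1 + 144 - 48)²/(-8)² - 21227 = 144*(1/64)*97² - 21227 = 144*(1/64)*9409 - 21227 = 84681/4 - 21227 = -227/4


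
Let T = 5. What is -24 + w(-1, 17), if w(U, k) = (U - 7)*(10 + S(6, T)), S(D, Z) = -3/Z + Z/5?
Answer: -536/5 ≈ -107.20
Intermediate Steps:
S(D, Z) = -3/Z + Z/5 (S(D, Z) = -3/Z + Z*(⅕) = -3/Z + Z/5)
w(U, k) = -364/5 + 52*U/5 (w(U, k) = (U - 7)*(10 + (-3/5 + (⅕)*5)) = (-7 + U)*(10 + (-3*⅕ + 1)) = (-7 + U)*(10 + (-⅗ + 1)) = (-7 + U)*(10 + ⅖) = (-7 + U)*(52/5) = -364/5 + 52*U/5)
-24 + w(-1, 17) = -24 + (-364/5 + (52/5)*(-1)) = -24 + (-364/5 - 52/5) = -24 - 416/5 = -536/5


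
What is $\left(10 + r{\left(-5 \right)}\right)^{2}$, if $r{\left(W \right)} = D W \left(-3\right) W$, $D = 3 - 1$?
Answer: $19600$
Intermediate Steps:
$D = 2$ ($D = 3 - 1 = 2$)
$r{\left(W \right)} = - 6 W^{2}$ ($r{\left(W \right)} = 2 W \left(-3\right) W = 2 \left(- 3 W\right) W = - 6 W W = - 6 W^{2}$)
$\left(10 + r{\left(-5 \right)}\right)^{2} = \left(10 - 6 \left(-5\right)^{2}\right)^{2} = \left(10 - 150\right)^{2} = \left(-140\right)^{2} = 19600$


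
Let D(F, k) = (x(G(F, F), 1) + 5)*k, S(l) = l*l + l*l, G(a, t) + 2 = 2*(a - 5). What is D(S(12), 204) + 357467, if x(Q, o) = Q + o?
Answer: 473747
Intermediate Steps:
G(a, t) = -12 + 2*a (G(a, t) = -2 + 2*(a - 5) = -2 + 2*(-5 + a) = -2 + (-10 + 2*a) = -12 + 2*a)
S(l) = 2*l² (S(l) = l² + l² = 2*l²)
D(F, k) = k*(-6 + 2*F) (D(F, k) = (((-12 + 2*F) + 1) + 5)*k = ((-11 + 2*F) + 5)*k = (-6 + 2*F)*k = k*(-6 + 2*F))
D(S(12), 204) + 357467 = 2*204*(-3 + 2*12²) + 357467 = 2*204*(-3 + 2*144) + 357467 = 2*204*(-3 + 288) + 357467 = 2*204*285 + 357467 = 116280 + 357467 = 473747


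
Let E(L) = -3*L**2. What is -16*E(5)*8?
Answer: 9600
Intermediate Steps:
-16*E(5)*8 = -(-48)*5**2*8 = -(-48)*25*8 = -16*(-75)*8 = 1200*8 = 9600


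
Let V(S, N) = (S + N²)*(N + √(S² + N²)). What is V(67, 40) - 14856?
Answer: 51824 + 1667*√6089 ≈ 1.8190e+5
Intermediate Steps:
V(S, N) = (N + √(N² + S²))*(S + N²) (V(S, N) = (S + N²)*(N + √(N² + S²)) = (N + √(N² + S²))*(S + N²))
V(67, 40) - 14856 = (40³ + 40*67 + 67*√(40² + 67²) + 40²*√(40² + 67²)) - 14856 = (64000 + 2680 + 67*√(1600 + 4489) + 1600*√(1600 + 4489)) - 14856 = (64000 + 2680 + 67*√6089 + 1600*√6089) - 14856 = (66680 + 1667*√6089) - 14856 = 51824 + 1667*√6089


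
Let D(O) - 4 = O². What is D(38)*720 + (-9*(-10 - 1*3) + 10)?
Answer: 1042687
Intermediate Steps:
D(O) = 4 + O²
D(38)*720 + (-9*(-10 - 1*3) + 10) = (4 + 38²)*720 + (-9*(-10 - 1*3) + 10) = (4 + 1444)*720 + (-9*(-10 - 3) + 10) = 1448*720 + (-9*(-13) + 10) = 1042560 + (117 + 10) = 1042560 + 127 = 1042687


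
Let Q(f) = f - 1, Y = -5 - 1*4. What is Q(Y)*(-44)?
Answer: 440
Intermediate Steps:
Y = -9 (Y = -5 - 4 = -9)
Q(f) = -1 + f
Q(Y)*(-44) = (-1 - 9)*(-44) = -10*(-44) = 440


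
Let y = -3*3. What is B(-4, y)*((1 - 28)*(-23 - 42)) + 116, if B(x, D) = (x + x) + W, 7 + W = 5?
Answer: -17434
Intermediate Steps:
W = -2 (W = -7 + 5 = -2)
y = -9
B(x, D) = -2 + 2*x (B(x, D) = (x + x) - 2 = 2*x - 2 = -2 + 2*x)
B(-4, y)*((1 - 28)*(-23 - 42)) + 116 = (-2 + 2*(-4))*((1 - 28)*(-23 - 42)) + 116 = (-2 - 8)*(-27*(-65)) + 116 = -10*1755 + 116 = -17550 + 116 = -17434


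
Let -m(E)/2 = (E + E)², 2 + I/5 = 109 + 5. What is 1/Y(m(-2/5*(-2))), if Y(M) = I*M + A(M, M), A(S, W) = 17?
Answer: -5/14251 ≈ -0.00035085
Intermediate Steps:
I = 560 (I = -10 + 5*(109 + 5) = -10 + 5*114 = -10 + 570 = 560)
m(E) = -8*E² (m(E) = -2*(E + E)² = -2*4*E² = -8*E²)
Y(M) = 17 + 560*M (Y(M) = 560*M + 17 = 17 + 560*M)
1/Y(m(-2/5*(-2))) = 1/(17 + 560*(-8*(-2/5*(-2))²)) = 1/(17 + 560*(-8*(-2*⅕*(-2))²)) = 1/(17 + 560*(-8*(-⅖*(-2))²)) = 1/(17 + 560*(-8*(⅘)²)) = 1/(17 + 560*(-8*16/25)) = 1/(17 + 560*(-128/25)) = 1/(17 - 14336/5) = 1/(-14251/5) = -5/14251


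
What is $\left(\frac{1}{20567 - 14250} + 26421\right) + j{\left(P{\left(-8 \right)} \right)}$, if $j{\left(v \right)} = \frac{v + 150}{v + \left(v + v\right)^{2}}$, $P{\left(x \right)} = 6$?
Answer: $\frac{4172700692}{157925} \approx 26422.0$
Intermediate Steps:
$j{\left(v \right)} = \frac{150 + v}{v + 4 v^{2}}$ ($j{\left(v \right)} = \frac{150 + v}{v + \left(2 v\right)^{2}} = \frac{150 + v}{v + 4 v^{2}}$)
$\left(\frac{1}{20567 - 14250} + 26421\right) + j{\left(P{\left(-8 \right)} \right)} = \left(\frac{1}{20567 - 14250} + 26421\right) + \frac{150 + 6}{6 \left(1 + 4 \cdot 6\right)} = \left(\frac{1}{6317} + 26421\right) + \frac{1}{6} \frac{1}{1 + 24} \cdot 156 = \left(\frac{1}{6317} + 26421\right) + \frac{1}{6} \cdot \frac{1}{25} \cdot 156 = \frac{166901458}{6317} + \frac{1}{6} \cdot \frac{1}{25} \cdot 156 = \frac{166901458}{6317} + \frac{26}{25} = \frac{4172700692}{157925}$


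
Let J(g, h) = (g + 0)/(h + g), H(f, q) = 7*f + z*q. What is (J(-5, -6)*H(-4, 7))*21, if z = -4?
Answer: -5880/11 ≈ -534.54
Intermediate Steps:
H(f, q) = -4*q + 7*f (H(f, q) = 7*f - 4*q = -4*q + 7*f)
J(g, h) = g/(g + h)
(J(-5, -6)*H(-4, 7))*21 = ((-5/(-5 - 6))*(-4*7 + 7*(-4)))*21 = ((-5/(-11))*(-28 - 28))*21 = (-5*(-1/11)*(-56))*21 = ((5/11)*(-56))*21 = -280/11*21 = -5880/11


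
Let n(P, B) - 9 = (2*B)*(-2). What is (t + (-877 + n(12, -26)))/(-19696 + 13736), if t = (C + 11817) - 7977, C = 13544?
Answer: -831/298 ≈ -2.7886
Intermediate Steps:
n(P, B) = 9 - 4*B (n(P, B) = 9 + (2*B)*(-2) = 9 - 4*B)
t = 17384 (t = (13544 + 11817) - 7977 = 25361 - 7977 = 17384)
(t + (-877 + n(12, -26)))/(-19696 + 13736) = (17384 + (-877 + (9 - 4*(-26))))/(-19696 + 13736) = (17384 + (-877 + (9 + 104)))/(-5960) = (17384 + (-877 + 113))*(-1/5960) = (17384 - 764)*(-1/5960) = 16620*(-1/5960) = -831/298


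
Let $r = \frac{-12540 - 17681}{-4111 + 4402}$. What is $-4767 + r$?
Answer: $- \frac{1417418}{291} \approx -4870.9$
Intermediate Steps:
$r = - \frac{30221}{291}$ ($r = \frac{-12540 - 17681}{291} = \left(-12540 - 17681\right) \frac{1}{291} = \left(-30221\right) \frac{1}{291} = - \frac{30221}{291} \approx -103.85$)
$-4767 + r = -4767 - \frac{30221}{291} = - \frac{1417418}{291}$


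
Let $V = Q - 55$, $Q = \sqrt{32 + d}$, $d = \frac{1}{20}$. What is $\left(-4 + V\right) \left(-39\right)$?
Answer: $2301 - \frac{39 \sqrt{3205}}{10} \approx 2080.2$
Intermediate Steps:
$d = \frac{1}{20} \approx 0.05$
$Q = \frac{\sqrt{3205}}{10}$ ($Q = \sqrt{32 + \frac{1}{20}} = \sqrt{\frac{641}{20}} = \frac{\sqrt{3205}}{10} \approx 5.6613$)
$V = -55 + \frac{\sqrt{3205}}{10}$ ($V = \frac{\sqrt{3205}}{10} - 55 = -55 + \frac{\sqrt{3205}}{10} \approx -49.339$)
$\left(-4 + V\right) \left(-39\right) = \left(-4 - \left(55 - \frac{\sqrt{3205}}{10}\right)\right) \left(-39\right) = \left(-59 + \frac{\sqrt{3205}}{10}\right) \left(-39\right) = 2301 - \frac{39 \sqrt{3205}}{10}$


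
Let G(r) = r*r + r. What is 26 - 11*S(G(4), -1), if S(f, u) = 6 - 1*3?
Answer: -7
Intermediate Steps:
G(r) = r + r² (G(r) = r² + r = r + r²)
S(f, u) = 3 (S(f, u) = 6 - 3 = 3)
26 - 11*S(G(4), -1) = 26 - 11*3 = 26 - 33 = -7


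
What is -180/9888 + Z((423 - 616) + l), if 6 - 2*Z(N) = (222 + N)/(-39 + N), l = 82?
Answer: 69047/20600 ≈ 3.3518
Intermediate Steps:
Z(N) = 3 - (222 + N)/(2*(-39 + N))
-180/9888 + Z((423 - 616) + l) = -180/9888 + (-456 + 5*((423 - 616) + 82))/(2*(-39 + ((423 - 616) + 82))) = -180*1/9888 + (-456 + 5*(-193 + 82))/(2*(-39 + (-193 + 82))) = -15/824 + (-456 + 5*(-111))/(2*(-39 - 111)) = -15/824 + (1/2)*(-456 - 555)/(-150) = -15/824 + (1/2)*(-1/150)*(-1011) = -15/824 + 337/100 = 69047/20600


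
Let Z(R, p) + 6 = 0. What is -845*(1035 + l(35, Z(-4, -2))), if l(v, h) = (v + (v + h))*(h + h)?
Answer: -225615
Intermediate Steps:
Z(R, p) = -6 (Z(R, p) = -6 + 0 = -6)
l(v, h) = 2*h*(h + 2*v) (l(v, h) = (v + (h + v))*(2*h) = (h + 2*v)*(2*h) = 2*h*(h + 2*v))
-845*(1035 + l(35, Z(-4, -2))) = -845*(1035 + 2*(-6)*(-6 + 2*35)) = -845*(1035 + 2*(-6)*(-6 + 70)) = -845*(1035 + 2*(-6)*64) = -845*(1035 - 768) = -845*267 = -225615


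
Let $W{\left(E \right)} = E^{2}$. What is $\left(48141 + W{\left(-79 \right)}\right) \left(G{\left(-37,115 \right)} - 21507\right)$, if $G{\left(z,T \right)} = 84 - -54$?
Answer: $-1162088958$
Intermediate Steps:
$G{\left(z,T \right)} = 138$ ($G{\left(z,T \right)} = 84 + 54 = 138$)
$\left(48141 + W{\left(-79 \right)}\right) \left(G{\left(-37,115 \right)} - 21507\right) = \left(48141 + \left(-79\right)^{2}\right) \left(138 - 21507\right) = \left(48141 + 6241\right) \left(-21369\right) = 54382 \left(-21369\right) = -1162088958$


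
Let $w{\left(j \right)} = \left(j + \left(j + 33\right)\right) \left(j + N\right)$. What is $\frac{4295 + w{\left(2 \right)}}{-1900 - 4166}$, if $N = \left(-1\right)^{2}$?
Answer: $- \frac{2203}{3033} \approx -0.72634$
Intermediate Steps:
$N = 1$
$w{\left(j \right)} = \left(1 + j\right) \left(33 + 2 j\right)$ ($w{\left(j \right)} = \left(j + \left(j + 33\right)\right) \left(j + 1\right) = \left(j + \left(33 + j\right)\right) \left(1 + j\right) = \left(33 + 2 j\right) \left(1 + j\right) = \left(1 + j\right) \left(33 + 2 j\right)$)
$\frac{4295 + w{\left(2 \right)}}{-1900 - 4166} = \frac{4295 + \left(33 + 2 \cdot 2^{2} + 35 \cdot 2\right)}{-1900 - 4166} = \frac{4295 + \left(33 + 2 \cdot 4 + 70\right)}{-6066} = \left(4295 + \left(33 + 8 + 70\right)\right) \left(- \frac{1}{6066}\right) = \left(4295 + 111\right) \left(- \frac{1}{6066}\right) = 4406 \left(- \frac{1}{6066}\right) = - \frac{2203}{3033}$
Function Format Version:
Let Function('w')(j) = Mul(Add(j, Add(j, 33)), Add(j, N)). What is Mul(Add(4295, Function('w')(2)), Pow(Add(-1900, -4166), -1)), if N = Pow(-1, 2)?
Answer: Rational(-2203, 3033) ≈ -0.72634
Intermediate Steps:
N = 1
Function('w')(j) = Mul(Add(1, j), Add(33, Mul(2, j))) (Function('w')(j) = Mul(Add(j, Add(j, 33)), Add(j, 1)) = Mul(Add(j, Add(33, j)), Add(1, j)) = Mul(Add(33, Mul(2, j)), Add(1, j)) = Mul(Add(1, j), Add(33, Mul(2, j))))
Mul(Add(4295, Function('w')(2)), Pow(Add(-1900, -4166), -1)) = Mul(Add(4295, Add(33, Mul(2, Pow(2, 2)), Mul(35, 2))), Pow(Add(-1900, -4166), -1)) = Mul(Add(4295, Add(33, Mul(2, 4), 70)), Pow(-6066, -1)) = Mul(Add(4295, Add(33, 8, 70)), Rational(-1, 6066)) = Mul(Add(4295, 111), Rational(-1, 6066)) = Mul(4406, Rational(-1, 6066)) = Rational(-2203, 3033)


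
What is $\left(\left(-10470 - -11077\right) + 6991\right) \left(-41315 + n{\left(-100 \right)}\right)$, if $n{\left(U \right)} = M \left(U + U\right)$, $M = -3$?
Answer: $-309352570$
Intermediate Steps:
$n{\left(U \right)} = - 6 U$ ($n{\left(U \right)} = - 3 \left(U + U\right) = - 3 \cdot 2 U = - 6 U$)
$\left(\left(-10470 - -11077\right) + 6991\right) \left(-41315 + n{\left(-100 \right)}\right) = \left(\left(-10470 - -11077\right) + 6991\right) \left(-41315 - -600\right) = \left(\left(-10470 + 11077\right) + 6991\right) \left(-41315 + 600\right) = \left(607 + 6991\right) \left(-40715\right) = 7598 \left(-40715\right) = -309352570$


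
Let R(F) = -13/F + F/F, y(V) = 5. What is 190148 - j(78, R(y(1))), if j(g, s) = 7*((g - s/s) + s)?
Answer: 948101/5 ≈ 1.8962e+5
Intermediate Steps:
R(F) = 1 - 13/F (R(F) = -13/F + 1 = 1 - 13/F)
j(g, s) = -7 + 7*g + 7*s (j(g, s) = 7*((g - 1*1) + s) = 7*((g - 1) + s) = 7*((-1 + g) + s) = 7*(-1 + g + s) = -7 + 7*g + 7*s)
190148 - j(78, R(y(1))) = 190148 - (-7 + 7*78 + 7*((-13 + 5)/5)) = 190148 - (-7 + 546 + 7*((⅕)*(-8))) = 190148 - (-7 + 546 + 7*(-8/5)) = 190148 - (-7 + 546 - 56/5) = 190148 - 1*2639/5 = 190148 - 2639/5 = 948101/5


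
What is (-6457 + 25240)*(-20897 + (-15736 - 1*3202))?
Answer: -748220805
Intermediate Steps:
(-6457 + 25240)*(-20897 + (-15736 - 1*3202)) = 18783*(-20897 + (-15736 - 3202)) = 18783*(-20897 - 18938) = 18783*(-39835) = -748220805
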